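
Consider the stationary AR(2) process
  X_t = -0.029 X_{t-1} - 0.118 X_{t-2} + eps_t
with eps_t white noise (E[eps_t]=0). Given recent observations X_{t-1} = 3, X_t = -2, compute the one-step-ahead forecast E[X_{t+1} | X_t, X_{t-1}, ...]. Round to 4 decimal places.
E[X_{t+1} \mid \mathcal F_t] = -0.2960

For an AR(p) model X_t = c + sum_i phi_i X_{t-i} + eps_t, the
one-step-ahead conditional mean is
  E[X_{t+1} | X_t, ...] = c + sum_i phi_i X_{t+1-i}.
Substitute known values:
  E[X_{t+1} | ...] = (-0.029) * (-2) + (-0.118) * (3)
                   = -0.2960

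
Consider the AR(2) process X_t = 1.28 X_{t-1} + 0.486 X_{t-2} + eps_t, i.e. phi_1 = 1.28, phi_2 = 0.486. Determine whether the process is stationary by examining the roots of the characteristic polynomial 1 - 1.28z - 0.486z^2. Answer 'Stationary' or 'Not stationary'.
\text{Not stationary}

The AR(p) characteristic polynomial is P(z) = 1 - 1.28z - 0.486z^2.
Stationarity requires all roots to lie outside the unit circle, i.e. |z| > 1 for every root.
Set 1 + (-1.28) z + (-0.486) z^2 = 0, i.e. a z^2 + b z + c = 0 with a = -0.486, b = -1.28, c = 1.
Discriminant D = b^2 - 4ac = (-1.28)^2 - 4*(-0.486)*1 = 1.6384 - (-1.944) = 3.5824.
D >= 0, so the roots are real: z = (-b +/- sqrt(D)) / (2a) = (1.28 +/- 1.892723) / (-0.972).
  z_1 = (1.28 + 1.892723) / (-0.972) = -3.2641,   |z_1| = 3.2641.
  z_2 = (1.28 - 1.892723) / (-0.972) = 0.6304,   |z_2| = 0.6304.
Moduli of all roots: 3.2641, 0.6304.
All moduli strictly greater than 1? No.
Verdict: Not stationary.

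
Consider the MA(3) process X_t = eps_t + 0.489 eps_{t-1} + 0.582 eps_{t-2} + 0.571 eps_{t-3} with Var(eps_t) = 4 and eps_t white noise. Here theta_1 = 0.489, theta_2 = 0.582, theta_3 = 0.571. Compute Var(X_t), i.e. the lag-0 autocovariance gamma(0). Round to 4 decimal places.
\gamma(0) = 7.6155

For an MA(q) process X_t = eps_t + sum_i theta_i eps_{t-i} with
Var(eps_t) = sigma^2, the variance is
  gamma(0) = sigma^2 * (1 + sum_i theta_i^2).
  sum_i theta_i^2 = (0.489)^2 + (0.582)^2 + (0.571)^2 = 0.239121 + 0.338724 + 0.326041 = 0.903886.
  gamma(0) = 4 * (1 + 0.903886) = 4 * 1.903886 = 7.615544, which rounds to 7.6155.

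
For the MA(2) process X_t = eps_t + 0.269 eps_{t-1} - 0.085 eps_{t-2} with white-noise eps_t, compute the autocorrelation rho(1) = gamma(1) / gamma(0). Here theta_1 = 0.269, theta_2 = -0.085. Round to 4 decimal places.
\rho(1) = 0.2280

For an MA(q) process with theta_0 = 1, the autocovariance is
  gamma(k) = sigma^2 * sum_{i=0..q-k} theta_i * theta_{i+k},
and rho(k) = gamma(k) / gamma(0). Sigma^2 cancels.
  numerator   = (1)*(0.269) + (0.269)*(-0.085) = 0.246135.
  denominator = (1)^2 + (0.269)^2 + (-0.085)^2 = 1.079586.
  rho(1) = 0.246135 / 1.079586 = 0.2280.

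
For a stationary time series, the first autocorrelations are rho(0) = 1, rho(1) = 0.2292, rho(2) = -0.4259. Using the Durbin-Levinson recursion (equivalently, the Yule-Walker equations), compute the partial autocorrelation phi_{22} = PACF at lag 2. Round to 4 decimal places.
\phi_{22} = -0.5050

The PACF at lag k is phi_{kk}, the last component of the solution
to the Yule-Walker system G_k phi = r_k where
  (G_k)_{ij} = rho(|i - j|), (r_k)_i = rho(i), i,j = 1..k.
Equivalently, Durbin-Levinson gives phi_{kk} iteratively:
  phi_{11} = rho(1)
  phi_{kk} = [rho(k) - sum_{j=1..k-1} phi_{k-1,j} rho(k-j)]
            / [1 - sum_{j=1..k-1} phi_{k-1,j} rho(j)],
  phi_{k,j} = phi_{k-1,j} - phi_{kk} phi_{k-1,k-j},  j = 1..k-1.
Step k = 1:
  phi_11 = rho(1) = 0.2292.
Step k = 2:
  phi_22 = [rho(2) - phi_11 rho(1)] / [1 - phi_11 rho(1)] = [-0.4259 - (0.2292)(0.2292)] / [1 - (0.2292)(0.2292)]
         = -0.47843264 / 0.94746736 = -0.505.
Therefore phi_{22} = -0.5050.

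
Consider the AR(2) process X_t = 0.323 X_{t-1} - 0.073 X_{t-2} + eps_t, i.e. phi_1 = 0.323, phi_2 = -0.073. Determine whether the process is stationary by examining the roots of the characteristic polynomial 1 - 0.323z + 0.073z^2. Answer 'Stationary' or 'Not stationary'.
\text{Stationary}

The AR(p) characteristic polynomial is P(z) = 1 - 0.323z + 0.073z^2.
Stationarity requires all roots to lie outside the unit circle, i.e. |z| > 1 for every root.
Set 1 + (-0.323) z + (0.073) z^2 = 0, i.e. a z^2 + b z + c = 0 with a = 0.073, b = -0.323, c = 1.
Discriminant D = b^2 - 4ac = (-0.323)^2 - 4*(0.073)*1 = 0.104329 - (0.292) = -0.187671.
D < 0, so the roots are the complex-conjugate pair z = (-b +/- i sqrt(-D)) / (2a) = 2.2123 +/- 2.9672i.
For a conjugate pair |z|^2 = z * conj(z) = (product of roots) = c/a = 1/(0.073) = 13.69863, so |z| = sqrt(13.69863) = 3.7012 for both roots.
Moduli of all roots: 3.7012, 3.7012.
All moduli strictly greater than 1? Yes.
Verdict: Stationary.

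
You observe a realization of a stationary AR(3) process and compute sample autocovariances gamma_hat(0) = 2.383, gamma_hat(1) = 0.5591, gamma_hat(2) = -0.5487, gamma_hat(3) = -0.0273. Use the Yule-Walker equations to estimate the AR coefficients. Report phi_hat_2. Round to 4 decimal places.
\hat\phi_{2} = -0.3481

The Yule-Walker equations for an AR(p) process read, in matrix form,
  Gamma_p phi = r_p,   with   (Gamma_p)_{ij} = gamma(|i - j|),
                       (r_p)_i = gamma(i),   i,j = 1..p.
Substitute the sample gammas (Toeplitz matrix and right-hand side of size 3):
  Gamma_p = [[2.383, 0.5591, -0.5487], [0.5591, 2.383, 0.5591], [-0.5487, 0.5591, 2.383]]
  r_p     = [0.5591, -0.5487, -0.0273]
Written out (R1..R3):
  (R1) 2.383 phi_1 + 0.5591 phi_2 - 0.5487 phi_3 = 0.5591
  (R2) 0.5591 phi_1 + 2.383 phi_2 + 0.5591 phi_3 = -0.5487
  (R3) -0.5487 phi_1 + 0.5591 phi_2 + 2.383 phi_3 = -0.0273
Gaussian elimination:
  R2 <- R2 - (0.5591/2.383) R1 = R2 - (0.23462) R1:  2.251824 phi_2 + 0.687836 phi_3 = -0.679876
  R3 <- R3 - (-0.5487/2.383) R1 = R3 - (-0.230256) R1:  0.687836 phi_2 + 2.256659 phi_3 = 0.101436
  R3 <- R3 - (0.687836/2.251824) R2 = R3 - (0.305457) R2:  2.046554 phi_3 = 0.309109
Back-substitution:
  phi_hat_3 = 0.309109 / 2.046554 = 0.151039
  phi_hat_2 = (-0.679876 - (0.687836)(0.151039)) / 2.251824 = -0.348058
  phi_hat_1 = (0.5591 - (0.5591)(-0.348058) - (-0.5487)(0.151039)) / 2.383 = 0.351059
So phi_hat = [0.3511, -0.3481, 0.1510].
Therefore phi_hat_2 = -0.3481.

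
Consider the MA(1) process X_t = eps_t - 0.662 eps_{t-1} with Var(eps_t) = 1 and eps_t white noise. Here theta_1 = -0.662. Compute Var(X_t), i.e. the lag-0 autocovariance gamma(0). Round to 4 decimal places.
\gamma(0) = 1.4382

For an MA(q) process X_t = eps_t + sum_i theta_i eps_{t-i} with
Var(eps_t) = sigma^2, the variance is
  gamma(0) = sigma^2 * (1 + sum_i theta_i^2).
  sum_i theta_i^2 = (-0.662)^2 = 0.438244.
  gamma(0) = 1 * (1 + 0.438244) = 1 * 1.438244 = 1.438244, which rounds to 1.4382.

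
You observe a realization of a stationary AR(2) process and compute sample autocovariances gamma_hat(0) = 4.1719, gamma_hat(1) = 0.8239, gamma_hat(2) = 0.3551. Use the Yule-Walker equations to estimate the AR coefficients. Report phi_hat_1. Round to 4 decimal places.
\hat\phi_{1} = 0.1880

The Yule-Walker equations for an AR(p) process read, in matrix form,
  Gamma_p phi = r_p,   with   (Gamma_p)_{ij} = gamma(|i - j|),
                       (r_p)_i = gamma(i),   i,j = 1..p.
Substitute the sample gammas (Toeplitz matrix and right-hand side of size 2):
  Gamma_p = [[4.1719, 0.8239], [0.8239, 4.1719]]
  r_p     = [0.8239, 0.3551]
Written out:
  4.1719 phi_1 + 0.8239 phi_2 = 0.8239
  0.8239 phi_1 + 4.1719 phi_2 = 0.3551
Solve by Cramer's rule:
  det = gamma(0)^2 - gamma(1)^2 = (4.1719)^2 - (0.8239)^2 = 17.40474961 - 0.67881121 = 16.7259384
  phi_hat_1 = [gamma(1) gamma(0) - gamma(1) gamma(2)] / det = [(0.8239)(4.1719) - (0.8239)(0.3551)] / 16.7259384 = 3.14466152 / 16.7259384 = 0.188
  phi_hat_2 = [gamma(0) gamma(2) - gamma(1)^2] / det = [(4.1719)(0.3551) - (0.8239)^2] / 16.7259384 = 0.80263048 / 16.7259384 = 0.048
So phi_hat = [0.1880, 0.0480].
Therefore phi_hat_1 = 0.1880.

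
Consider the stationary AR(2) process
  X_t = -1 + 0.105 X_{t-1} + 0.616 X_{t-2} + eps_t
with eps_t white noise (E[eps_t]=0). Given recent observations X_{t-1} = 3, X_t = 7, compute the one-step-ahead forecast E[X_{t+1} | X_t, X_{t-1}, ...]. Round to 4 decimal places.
E[X_{t+1} \mid \mathcal F_t] = 1.5830

For an AR(p) model X_t = c + sum_i phi_i X_{t-i} + eps_t, the
one-step-ahead conditional mean is
  E[X_{t+1} | X_t, ...] = c + sum_i phi_i X_{t+1-i}.
Substitute known values:
  E[X_{t+1} | ...] = -1 + (0.105) * (7) + (0.616) * (3)
                   = 1.5830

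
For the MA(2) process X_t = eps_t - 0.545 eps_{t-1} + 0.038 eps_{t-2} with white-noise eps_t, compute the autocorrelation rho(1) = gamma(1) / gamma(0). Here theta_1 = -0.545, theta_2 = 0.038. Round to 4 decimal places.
\rho(1) = -0.4357

For an MA(q) process with theta_0 = 1, the autocovariance is
  gamma(k) = sigma^2 * sum_{i=0..q-k} theta_i * theta_{i+k},
and rho(k) = gamma(k) / gamma(0). Sigma^2 cancels.
  numerator   = (1)*(-0.545) + (-0.545)*(0.038) = -0.56571.
  denominator = (1)^2 + (-0.545)^2 + (0.038)^2 = 1.298469.
  rho(1) = -0.56571 / 1.298469 = -0.4357.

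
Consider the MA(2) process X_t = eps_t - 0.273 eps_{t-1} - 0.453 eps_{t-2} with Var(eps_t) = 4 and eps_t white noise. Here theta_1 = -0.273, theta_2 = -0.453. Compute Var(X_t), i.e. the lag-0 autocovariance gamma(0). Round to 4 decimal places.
\gamma(0) = 5.1190

For an MA(q) process X_t = eps_t + sum_i theta_i eps_{t-i} with
Var(eps_t) = sigma^2, the variance is
  gamma(0) = sigma^2 * (1 + sum_i theta_i^2).
  sum_i theta_i^2 = (-0.273)^2 + (-0.453)^2 = 0.074529 + 0.205209 = 0.279738.
  gamma(0) = 4 * (1 + 0.279738) = 4 * 1.279738 = 5.118952, which rounds to 5.1190.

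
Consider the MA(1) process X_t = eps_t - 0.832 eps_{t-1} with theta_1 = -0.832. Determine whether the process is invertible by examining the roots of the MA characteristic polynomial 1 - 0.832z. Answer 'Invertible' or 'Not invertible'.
\text{Invertible}

The MA(q) characteristic polynomial is P(z) = 1 - 0.832z.
Invertibility requires all roots to lie outside the unit circle, i.e. |z| > 1 for every root.
This is linear in z: 1 + (-0.832) z = 0  =>  z = -1/(-0.832) = 1.201923,  |z| = 1.201923.
Moduli of all roots: 1.2019.
All moduli strictly greater than 1? Yes.
Verdict: Invertible.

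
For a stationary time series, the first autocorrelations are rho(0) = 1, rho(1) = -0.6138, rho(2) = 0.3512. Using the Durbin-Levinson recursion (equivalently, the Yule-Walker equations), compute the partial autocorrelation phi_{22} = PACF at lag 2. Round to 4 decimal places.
\phi_{22} = -0.0410

The PACF at lag k is phi_{kk}, the last component of the solution
to the Yule-Walker system G_k phi = r_k where
  (G_k)_{ij} = rho(|i - j|), (r_k)_i = rho(i), i,j = 1..k.
Equivalently, Durbin-Levinson gives phi_{kk} iteratively:
  phi_{11} = rho(1)
  phi_{kk} = [rho(k) - sum_{j=1..k-1} phi_{k-1,j} rho(k-j)]
            / [1 - sum_{j=1..k-1} phi_{k-1,j} rho(j)],
  phi_{k,j} = phi_{k-1,j} - phi_{kk} phi_{k-1,k-j},  j = 1..k-1.
Step k = 1:
  phi_11 = rho(1) = -0.6138.
Step k = 2:
  phi_22 = [rho(2) - phi_11 rho(1)] / [1 - phi_11 rho(1)] = [0.3512 - (-0.6138)(-0.6138)] / [1 - (-0.6138)(-0.6138)]
         = -0.02555044 / 0.62324956 = -0.041.
Therefore phi_{22} = -0.0410.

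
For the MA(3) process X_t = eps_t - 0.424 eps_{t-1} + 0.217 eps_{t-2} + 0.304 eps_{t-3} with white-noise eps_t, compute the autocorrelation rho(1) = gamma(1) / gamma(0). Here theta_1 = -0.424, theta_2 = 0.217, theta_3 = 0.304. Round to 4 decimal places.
\rho(1) = -0.3411

For an MA(q) process with theta_0 = 1, the autocovariance is
  gamma(k) = sigma^2 * sum_{i=0..q-k} theta_i * theta_{i+k},
and rho(k) = gamma(k) / gamma(0). Sigma^2 cancels.
  numerator   = (1)*(-0.424) + (-0.424)*(0.217) + (0.217)*(0.304) = -0.45004.
  denominator = (1)^2 + (-0.424)^2 + (0.217)^2 + (0.304)^2 = 1.319281.
  rho(1) = -0.45004 / 1.319281 = -0.3411.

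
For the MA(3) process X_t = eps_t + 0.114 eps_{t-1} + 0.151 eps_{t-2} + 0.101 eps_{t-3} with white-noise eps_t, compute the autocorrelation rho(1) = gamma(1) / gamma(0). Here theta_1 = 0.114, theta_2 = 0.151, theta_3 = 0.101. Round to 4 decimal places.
\rho(1) = 0.1400

For an MA(q) process with theta_0 = 1, the autocovariance is
  gamma(k) = sigma^2 * sum_{i=0..q-k} theta_i * theta_{i+k},
and rho(k) = gamma(k) / gamma(0). Sigma^2 cancels.
  numerator   = (1)*(0.114) + (0.114)*(0.151) + (0.151)*(0.101) = 0.146465.
  denominator = (1)^2 + (0.114)^2 + (0.151)^2 + (0.101)^2 = 1.045998.
  rho(1) = 0.146465 / 1.045998 = 0.1400.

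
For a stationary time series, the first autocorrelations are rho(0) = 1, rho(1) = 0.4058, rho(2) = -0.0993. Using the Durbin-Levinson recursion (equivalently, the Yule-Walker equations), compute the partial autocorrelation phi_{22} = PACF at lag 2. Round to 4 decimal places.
\phi_{22} = -0.3160

The PACF at lag k is phi_{kk}, the last component of the solution
to the Yule-Walker system G_k phi = r_k where
  (G_k)_{ij} = rho(|i - j|), (r_k)_i = rho(i), i,j = 1..k.
Equivalently, Durbin-Levinson gives phi_{kk} iteratively:
  phi_{11} = rho(1)
  phi_{kk} = [rho(k) - sum_{j=1..k-1} phi_{k-1,j} rho(k-j)]
            / [1 - sum_{j=1..k-1} phi_{k-1,j} rho(j)],
  phi_{k,j} = phi_{k-1,j} - phi_{kk} phi_{k-1,k-j},  j = 1..k-1.
Step k = 1:
  phi_11 = rho(1) = 0.4058.
Step k = 2:
  phi_22 = [rho(2) - phi_11 rho(1)] / [1 - phi_11 rho(1)] = [-0.0993 - (0.4058)(0.4058)] / [1 - (0.4058)(0.4058)]
         = -0.26397364 / 0.83532636 = -0.316.
Therefore phi_{22} = -0.3160.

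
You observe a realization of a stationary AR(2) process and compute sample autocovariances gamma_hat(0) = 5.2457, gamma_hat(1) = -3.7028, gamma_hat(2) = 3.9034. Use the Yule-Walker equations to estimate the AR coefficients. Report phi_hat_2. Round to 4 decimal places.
\hat\phi_{2} = 0.4900

The Yule-Walker equations for an AR(p) process read, in matrix form,
  Gamma_p phi = r_p,   with   (Gamma_p)_{ij} = gamma(|i - j|),
                       (r_p)_i = gamma(i),   i,j = 1..p.
Substitute the sample gammas (Toeplitz matrix and right-hand side of size 2):
  Gamma_p = [[5.2457, -3.7028], [-3.7028, 5.2457]]
  r_p     = [-3.7028, 3.9034]
Written out:
  5.2457 phi_1 - 3.7028 phi_2 = -3.7028
  -3.7028 phi_1 + 5.2457 phi_2 = 3.9034
Solve by Cramer's rule:
  det = gamma(0)^2 - gamma(1)^2 = (5.2457)^2 - (-3.7028)^2 = 27.51736849 - 13.71072784 = 13.80664065
  phi_hat_1 = [gamma(1) gamma(0) - gamma(1) gamma(2)] / det = [(-3.7028)(5.2457) - (-3.7028)(3.9034)] / 13.80664065 = -4.97026844 / 13.80664065 = -0.36
  phi_hat_2 = [gamma(0) gamma(2) - gamma(1)^2] / det = [(5.2457)(3.9034) - (-3.7028)^2] / 13.80664065 = 6.76533754 / 13.80664065 = 0.49
So phi_hat = [-0.3600, 0.4900].
Therefore phi_hat_2 = 0.4900.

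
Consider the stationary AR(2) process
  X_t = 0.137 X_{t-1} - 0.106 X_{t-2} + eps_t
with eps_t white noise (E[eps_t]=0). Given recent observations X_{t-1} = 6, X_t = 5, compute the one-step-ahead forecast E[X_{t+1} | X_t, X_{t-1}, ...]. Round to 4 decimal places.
E[X_{t+1} \mid \mathcal F_t] = 0.0490

For an AR(p) model X_t = c + sum_i phi_i X_{t-i} + eps_t, the
one-step-ahead conditional mean is
  E[X_{t+1} | X_t, ...] = c + sum_i phi_i X_{t+1-i}.
Substitute known values:
  E[X_{t+1} | ...] = (0.137) * (5) + (-0.106) * (6)
                   = 0.0490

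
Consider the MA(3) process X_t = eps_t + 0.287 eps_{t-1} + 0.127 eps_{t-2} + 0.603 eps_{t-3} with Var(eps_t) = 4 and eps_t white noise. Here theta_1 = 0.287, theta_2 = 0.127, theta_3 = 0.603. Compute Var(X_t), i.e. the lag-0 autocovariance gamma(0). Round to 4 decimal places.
\gamma(0) = 5.8484

For an MA(q) process X_t = eps_t + sum_i theta_i eps_{t-i} with
Var(eps_t) = sigma^2, the variance is
  gamma(0) = sigma^2 * (1 + sum_i theta_i^2).
  sum_i theta_i^2 = (0.287)^2 + (0.127)^2 + (0.603)^2 = 0.082369 + 0.016129 + 0.363609 = 0.462107.
  gamma(0) = 4 * (1 + 0.462107) = 4 * 1.462107 = 5.848428, which rounds to 5.8484.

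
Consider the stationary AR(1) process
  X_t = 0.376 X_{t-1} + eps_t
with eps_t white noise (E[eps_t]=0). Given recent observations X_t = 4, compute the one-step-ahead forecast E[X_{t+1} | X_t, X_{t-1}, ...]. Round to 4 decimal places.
E[X_{t+1} \mid \mathcal F_t] = 1.5040

For an AR(p) model X_t = c + sum_i phi_i X_{t-i} + eps_t, the
one-step-ahead conditional mean is
  E[X_{t+1} | X_t, ...] = c + sum_i phi_i X_{t+1-i}.
Substitute known values:
  E[X_{t+1} | ...] = (0.376) * (4)
                   = 1.5040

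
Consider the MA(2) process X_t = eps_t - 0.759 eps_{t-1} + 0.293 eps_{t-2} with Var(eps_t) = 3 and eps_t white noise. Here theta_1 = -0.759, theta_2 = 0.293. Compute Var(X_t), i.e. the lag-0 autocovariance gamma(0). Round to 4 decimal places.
\gamma(0) = 4.9858

For an MA(q) process X_t = eps_t + sum_i theta_i eps_{t-i} with
Var(eps_t) = sigma^2, the variance is
  gamma(0) = sigma^2 * (1 + sum_i theta_i^2).
  sum_i theta_i^2 = (-0.759)^2 + (0.293)^2 = 0.576081 + 0.085849 = 0.66193.
  gamma(0) = 3 * (1 + 0.66193) = 3 * 1.66193 = 4.98579, which rounds to 4.9858.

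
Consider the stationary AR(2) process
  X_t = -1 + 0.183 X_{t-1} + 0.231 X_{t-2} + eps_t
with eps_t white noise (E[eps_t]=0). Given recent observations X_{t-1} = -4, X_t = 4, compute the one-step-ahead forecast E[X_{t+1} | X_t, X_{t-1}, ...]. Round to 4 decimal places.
E[X_{t+1} \mid \mathcal F_t] = -1.1920

For an AR(p) model X_t = c + sum_i phi_i X_{t-i} + eps_t, the
one-step-ahead conditional mean is
  E[X_{t+1} | X_t, ...] = c + sum_i phi_i X_{t+1-i}.
Substitute known values:
  E[X_{t+1} | ...] = -1 + (0.183) * (4) + (0.231) * (-4)
                   = -1.1920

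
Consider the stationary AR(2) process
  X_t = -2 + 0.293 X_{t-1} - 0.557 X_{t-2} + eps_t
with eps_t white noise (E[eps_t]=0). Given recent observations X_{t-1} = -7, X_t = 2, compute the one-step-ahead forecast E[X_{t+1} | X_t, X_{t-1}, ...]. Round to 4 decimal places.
E[X_{t+1} \mid \mathcal F_t] = 2.4850

For an AR(p) model X_t = c + sum_i phi_i X_{t-i} + eps_t, the
one-step-ahead conditional mean is
  E[X_{t+1} | X_t, ...] = c + sum_i phi_i X_{t+1-i}.
Substitute known values:
  E[X_{t+1} | ...] = -2 + (0.293) * (2) + (-0.557) * (-7)
                   = 2.4850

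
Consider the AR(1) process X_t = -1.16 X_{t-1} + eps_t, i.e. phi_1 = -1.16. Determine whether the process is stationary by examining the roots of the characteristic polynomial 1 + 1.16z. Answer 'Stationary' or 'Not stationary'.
\text{Not stationary}

The AR(p) characteristic polynomial is P(z) = 1 + 1.16z.
Stationarity requires all roots to lie outside the unit circle, i.e. |z| > 1 for every root.
This is linear in z: 1 + (1.16) z = 0  =>  z = -1/(1.16) = -0.862069,  |z| = 0.862069.
Moduli of all roots: 0.8621.
All moduli strictly greater than 1? No.
Verdict: Not stationary.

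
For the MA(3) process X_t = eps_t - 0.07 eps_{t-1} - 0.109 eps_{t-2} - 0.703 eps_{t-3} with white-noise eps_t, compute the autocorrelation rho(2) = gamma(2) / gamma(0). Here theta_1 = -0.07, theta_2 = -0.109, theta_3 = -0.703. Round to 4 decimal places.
\rho(2) = -0.0396

For an MA(q) process with theta_0 = 1, the autocovariance is
  gamma(k) = sigma^2 * sum_{i=0..q-k} theta_i * theta_{i+k},
and rho(k) = gamma(k) / gamma(0). Sigma^2 cancels.
  numerator   = (1)*(-0.109) + (-0.07)*(-0.703) = -0.05979.
  denominator = (1)^2 + (-0.07)^2 + (-0.109)^2 + (-0.703)^2 = 1.51099.
  rho(2) = -0.05979 / 1.51099 = -0.0396.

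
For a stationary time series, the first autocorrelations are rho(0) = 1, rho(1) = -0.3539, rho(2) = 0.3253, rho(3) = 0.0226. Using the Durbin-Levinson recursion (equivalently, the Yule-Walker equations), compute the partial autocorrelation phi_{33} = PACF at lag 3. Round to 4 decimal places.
\phi_{33} = 0.2320

The PACF at lag k is phi_{kk}, the last component of the solution
to the Yule-Walker system G_k phi = r_k where
  (G_k)_{ij} = rho(|i - j|), (r_k)_i = rho(i), i,j = 1..k.
Equivalently, Durbin-Levinson gives phi_{kk} iteratively:
  phi_{11} = rho(1)
  phi_{kk} = [rho(k) - sum_{j=1..k-1} phi_{k-1,j} rho(k-j)]
            / [1 - sum_{j=1..k-1} phi_{k-1,j} rho(j)],
  phi_{k,j} = phi_{k-1,j} - phi_{kk} phi_{k-1,k-j},  j = 1..k-1.
Step k = 1:
  phi_11 = rho(1) = -0.3539.
Step k = 2:
  phi_22 = [rho(2) - phi_11 rho(1)] / [1 - phi_11 rho(1)] = [0.3253 - (-0.3539)(-0.3539)] / [1 - (-0.3539)(-0.3539)]
         = 0.20005479 / 0.87475479 = 0.228698.
  Update: phi_21 = phi_11 - phi_22 phi_11 = -0.3539 - (0.228698)(-0.3539) = -0.272964.
Step k = 3:
  phi_33 = [rho(3) - phi_21 rho(2) - phi_22 rho(1)] / [1 - phi_21 rho(1) - phi_22 rho(2)]
    numerator   = 0.0226 - (-0.272964)(0.3253) - (0.228698)(-0.3539) = 0.19233137
    denominator = 1 - (-0.272964)(-0.3539) - (0.228698)(0.3253) = 0.82900263
  phi_33 = 0.19233137 / 0.82900263 = 0.232.
Therefore phi_{33} = 0.2320.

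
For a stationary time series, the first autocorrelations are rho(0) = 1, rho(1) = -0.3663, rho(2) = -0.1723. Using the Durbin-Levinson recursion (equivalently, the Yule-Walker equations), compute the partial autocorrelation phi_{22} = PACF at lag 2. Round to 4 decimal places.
\phi_{22} = -0.3540

The PACF at lag k is phi_{kk}, the last component of the solution
to the Yule-Walker system G_k phi = r_k where
  (G_k)_{ij} = rho(|i - j|), (r_k)_i = rho(i), i,j = 1..k.
Equivalently, Durbin-Levinson gives phi_{kk} iteratively:
  phi_{11} = rho(1)
  phi_{kk} = [rho(k) - sum_{j=1..k-1} phi_{k-1,j} rho(k-j)]
            / [1 - sum_{j=1..k-1} phi_{k-1,j} rho(j)],
  phi_{k,j} = phi_{k-1,j} - phi_{kk} phi_{k-1,k-j},  j = 1..k-1.
Step k = 1:
  phi_11 = rho(1) = -0.3663.
Step k = 2:
  phi_22 = [rho(2) - phi_11 rho(1)] / [1 - phi_11 rho(1)] = [-0.1723 - (-0.3663)(-0.3663)] / [1 - (-0.3663)(-0.3663)]
         = -0.30647569 / 0.86582431 = -0.354.
Therefore phi_{22} = -0.3540.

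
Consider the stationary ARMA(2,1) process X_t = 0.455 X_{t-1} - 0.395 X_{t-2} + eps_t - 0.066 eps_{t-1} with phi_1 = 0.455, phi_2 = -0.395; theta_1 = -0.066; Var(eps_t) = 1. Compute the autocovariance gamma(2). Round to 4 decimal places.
\gamma(2) = -0.3358

Multiply the model equation by X_{t-k} and take expectations. With theta_0 = psi_0 = 1 and psi_j the MA(infinity) weights, this gives
  gamma(k) - sum_i phi_i gamma(k-i) = c_k,
  c_k = sigma^2 * sum_{j=k..q} theta_j psi_{j-k}   (c_k = 0 for k > q),
using gamma(-m) = gamma(m).
psi-weights needed (psi_j = theta_j + sum_i phi_i psi_{j-i}):
  psi_1 = theta_1 + phi_1 = -0.066 + (0.455) = 0.389
Right-hand sides:
  c_0 = sigma^2 (1 + theta_1 psi_1) = 1 * (1 + (-0.066)(0.389)) = 1 * 0.974326 = 0.974326
  c_1 = sigma^2 theta_1 = 1 * (-0.066) = -0.066
  c_2 = 0
Equations for k = 0, 1, 2 (AR order 2, c_2 = 0):
  (E0) gamma(0) = phi_1 gamma(1) + phi_2 gamma(2) + c_0
  (E1) gamma(1) = phi_1 gamma(0) + phi_2 gamma(1) + c_1
  (E2) gamma(2) = phi_1 gamma(1) + phi_2 gamma(0)
From (E1): gamma(1) = A gamma(0) + B with
  A = phi_1 / (1 - phi_2) = 0.455 / 1.395 = 0.326165,   B = c_1 / (1 - phi_2) = -0.066 / 1.395 = -0.047312.
Insert (E2) into (E0): gamma(0) (1 - phi_2^2) = phi_1 (1 + phi_2) gamma(1) + c_0.
  phi_1 (1 + phi_2) = (0.455)(0.605) = 0.275275,   1 - phi_2^2 = 0.843975.
Replace gamma(1) by A gamma(0) + B and collect gamma(0):
  gamma(0) [0.843975 - (0.275275)(0.326165)] = (0.275275)(-0.047312) + 0.974326
  gamma(0) * 0.75419 = 0.961302
  gamma(0) = 0.961302 / 0.75419 = 1.274616.
  gamma(1) = A gamma(0) + B = (0.326165)(1.274616) + (-0.047312) = 0.368423.
  gamma(2) = phi_1 gamma(1) + phi_2 gamma(0) = (0.455)(0.368423) + (-0.395)(1.274616) = -0.335841.
Therefore gamma(2) = -0.3358 (to 4 decimal places).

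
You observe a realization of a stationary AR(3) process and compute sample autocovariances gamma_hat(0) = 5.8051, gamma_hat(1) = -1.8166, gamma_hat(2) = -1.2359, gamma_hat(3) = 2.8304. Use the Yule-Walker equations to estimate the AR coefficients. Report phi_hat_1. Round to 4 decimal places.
\hat\phi_{1} = -0.2950

The Yule-Walker equations for an AR(p) process read, in matrix form,
  Gamma_p phi = r_p,   with   (Gamma_p)_{ij} = gamma(|i - j|),
                       (r_p)_i = gamma(i),   i,j = 1..p.
Substitute the sample gammas (Toeplitz matrix and right-hand side of size 3):
  Gamma_p = [[5.8051, -1.8166, -1.2359], [-1.8166, 5.8051, -1.8166], [-1.2359, -1.8166, 5.8051]]
  r_p     = [-1.8166, -1.2359, 2.8304]
Written out (R1..R3):
  (R1) 5.8051 phi_1 - 1.8166 phi_2 - 1.2359 phi_3 = -1.8166
  (R2) -1.8166 phi_1 + 5.8051 phi_2 - 1.8166 phi_3 = -1.2359
  (R3) -1.2359 phi_1 - 1.8166 phi_2 + 5.8051 phi_3 = 2.8304
Gaussian elimination:
  R2 <- R2 - (-1.8166/5.8051) R1 = R2 - (-0.312932) R1:  5.236628 phi_2 - 2.203352 phi_3 = -1.804372
  R3 <- R3 - (-1.2359/5.8051) R1 = R3 - (-0.212899) R1:  -2.203352 phi_2 + 5.541978 phi_3 = 2.443648
  R3 <- R3 - (-2.203352/5.236628) R2 = R3 - (-0.420758) R2:  4.6149 phi_3 = 1.684444
Back-substitution:
  phi_hat_3 = 1.684444 / 4.6149 = 0.365001
  phi_hat_2 = (-1.804372 - (-2.203352)(0.365001)) / 5.236628 = -0.19099
  phi_hat_1 = (-1.8166 - (-1.8166)(-0.19099) - (-1.2359)(0.365001)) / 5.8051 = -0.29499
So phi_hat = [-0.2950, -0.1910, 0.3650].
Therefore phi_hat_1 = -0.2950.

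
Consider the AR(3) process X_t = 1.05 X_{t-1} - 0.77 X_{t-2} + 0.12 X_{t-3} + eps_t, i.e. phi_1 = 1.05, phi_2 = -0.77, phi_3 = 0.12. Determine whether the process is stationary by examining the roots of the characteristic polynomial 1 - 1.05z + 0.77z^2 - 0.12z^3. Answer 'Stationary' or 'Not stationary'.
\text{Stationary}

The AR(p) characteristic polynomial is P(z) = 1 - 1.05z + 0.77z^2 - 0.12z^3.
Stationarity requires all roots to lie outside the unit circle, i.e. |z| > 1 for every root.
Degree 3: look for a simple real root z0 first, then factor out (1 - z/z0) and solve the remaining quadratic.
Testing z0 = 5: P(5) = 1 + (-1.05)(5) + (0.77)(5)^2 + (-0.12)(5)^3
  = 1 + (-5.25) + (19.25) + (-15) = 0.  So z_0 = 5 is a root, |z_0| = 5.
Divide out the factor (1 - 0.2 z) = (1 - z/z0) (since 1/z0 = 0.2):
  P(z) = (1 - 0.2 z)(1 + (-0.85) z + (0.6) z^2)
  [check: z-coef -0.85 - (0.2) = -1.05; z^2-coef 0.6 - (0.2)(-0.85) = 0.77; z^3-coef -(0.2)(0.6) = -0.12.]
Remaining roots from the quadratic factor 1 + (-0.85) z + (0.6) z^2:
  Set 1 + (-0.85) z + (0.6) z^2 = 0, i.e. a z^2 + b z + c = 0 with a = 0.6, b = -0.85, c = 1.
  Discriminant D = b^2 - 4ac = (-0.85)^2 - 4*(0.6)*1 = 0.7225 - (2.4) = -1.6775.
  D < 0, so the roots are the complex-conjugate pair z = (-b +/- i sqrt(-D)) / (2a) = 0.7083 +/- 1.0793i.
  For a conjugate pair |z|^2 = z * conj(z) = (product of roots) = c/a = 1/(0.6) = 1.666667, so |z| = sqrt(1.666667) = 1.291 for both roots.
Moduli of all roots: 5.0000, 1.2910, 1.2910.
All moduli strictly greater than 1? Yes.
Verdict: Stationary.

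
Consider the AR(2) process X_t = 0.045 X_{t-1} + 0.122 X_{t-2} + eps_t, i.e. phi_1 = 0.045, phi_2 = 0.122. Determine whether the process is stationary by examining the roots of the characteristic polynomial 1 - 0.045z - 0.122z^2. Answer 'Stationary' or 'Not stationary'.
\text{Stationary}

The AR(p) characteristic polynomial is P(z) = 1 - 0.045z - 0.122z^2.
Stationarity requires all roots to lie outside the unit circle, i.e. |z| > 1 for every root.
Set 1 + (-0.045) z + (-0.122) z^2 = 0, i.e. a z^2 + b z + c = 0 with a = -0.122, b = -0.045, c = 1.
Discriminant D = b^2 - 4ac = (-0.045)^2 - 4*(-0.122)*1 = 0.002025 - (-0.488) = 0.490025.
D >= 0, so the roots are real: z = (-b +/- sqrt(D)) / (2a) = (0.045 +/- 0.700018) / (-0.244).
  z_1 = (0.045 + 0.700018) / (-0.244) = -3.0534,   |z_1| = 3.0534.
  z_2 = (0.045 - 0.700018) / (-0.244) = 2.6845,   |z_2| = 2.6845.
Moduli of all roots: 3.0534, 2.6845.
All moduli strictly greater than 1? Yes.
Verdict: Stationary.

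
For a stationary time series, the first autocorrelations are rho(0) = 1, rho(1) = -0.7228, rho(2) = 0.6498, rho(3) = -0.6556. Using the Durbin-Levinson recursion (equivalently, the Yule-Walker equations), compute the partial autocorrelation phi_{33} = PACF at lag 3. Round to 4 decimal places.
\phi_{33} = -0.2670

The PACF at lag k is phi_{kk}, the last component of the solution
to the Yule-Walker system G_k phi = r_k where
  (G_k)_{ij} = rho(|i - j|), (r_k)_i = rho(i), i,j = 1..k.
Equivalently, Durbin-Levinson gives phi_{kk} iteratively:
  phi_{11} = rho(1)
  phi_{kk} = [rho(k) - sum_{j=1..k-1} phi_{k-1,j} rho(k-j)]
            / [1 - sum_{j=1..k-1} phi_{k-1,j} rho(j)],
  phi_{k,j} = phi_{k-1,j} - phi_{kk} phi_{k-1,k-j},  j = 1..k-1.
Step k = 1:
  phi_11 = rho(1) = -0.7228.
Step k = 2:
  phi_22 = [rho(2) - phi_11 rho(1)] / [1 - phi_11 rho(1)] = [0.6498 - (-0.7228)(-0.7228)] / [1 - (-0.7228)(-0.7228)]
         = 0.12736016 / 0.47756016 = 0.266689.
  Update: phi_21 = phi_11 - phi_22 phi_11 = -0.7228 - (0.266689)(-0.7228) = -0.530037.
Step k = 3:
  phi_33 = [rho(3) - phi_21 rho(2) - phi_22 rho(1)] / [1 - phi_21 rho(1) - phi_22 rho(2)]
    numerator   = -0.6556 - (-0.530037)(0.6498) - (0.266689)(-0.7228) = -0.11841896
    denominator = 1 - (-0.530037)(-0.7228) - (0.266689)(0.6498) = 0.44359457
  phi_33 = -0.11841896 / 0.44359457 = -0.267.
Therefore phi_{33} = -0.2670.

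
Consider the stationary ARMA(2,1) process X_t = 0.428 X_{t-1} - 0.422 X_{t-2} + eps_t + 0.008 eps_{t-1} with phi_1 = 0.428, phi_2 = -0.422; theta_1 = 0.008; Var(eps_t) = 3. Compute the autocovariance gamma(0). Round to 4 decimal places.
\gamma(0) = 4.0332

Multiply the model equation by X_{t-k} and take expectations. With theta_0 = psi_0 = 1 and psi_j the MA(infinity) weights, this gives
  gamma(k) - sum_i phi_i gamma(k-i) = c_k,
  c_k = sigma^2 * sum_{j=k..q} theta_j psi_{j-k}   (c_k = 0 for k > q),
using gamma(-m) = gamma(m).
psi-weights needed (psi_j = theta_j + sum_i phi_i psi_{j-i}):
  psi_1 = theta_1 + phi_1 = 0.008 + (0.428) = 0.436
Right-hand sides:
  c_0 = sigma^2 (1 + theta_1 psi_1) = 3 * (1 + (0.008)(0.436)) = 3 * 1.003488 = 3.010464
  c_1 = sigma^2 theta_1 = 3 * (0.008) = 0.024
  c_2 = 0
Equations for k = 0, 1, 2 (AR order 2, c_2 = 0):
  (E0) gamma(0) = phi_1 gamma(1) + phi_2 gamma(2) + c_0
  (E1) gamma(1) = phi_1 gamma(0) + phi_2 gamma(1) + c_1
  (E2) gamma(2) = phi_1 gamma(1) + phi_2 gamma(0)
From (E1): gamma(1) = A gamma(0) + B with
  A = phi_1 / (1 - phi_2) = 0.428 / 1.422 = 0.300985,   B = c_1 / (1 - phi_2) = 0.024 / 1.422 = 0.016878.
Insert (E2) into (E0): gamma(0) (1 - phi_2^2) = phi_1 (1 + phi_2) gamma(1) + c_0.
  phi_1 (1 + phi_2) = (0.428)(0.578) = 0.247384,   1 - phi_2^2 = 0.821916.
Replace gamma(1) by A gamma(0) + B and collect gamma(0):
  gamma(0) [0.821916 - (0.247384)(0.300985)] = (0.247384)(0.016878) + 3.010464
  gamma(0) * 0.747457 = 3.014639
  gamma(0) = 3.014639 / 0.747457 = 4.033193.
Therefore gamma(0) = 4.0332 (to 4 decimal places).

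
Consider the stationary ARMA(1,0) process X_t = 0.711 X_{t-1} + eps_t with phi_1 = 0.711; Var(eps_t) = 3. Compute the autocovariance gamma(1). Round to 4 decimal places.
\gamma(1) = 4.3136

Multiply the model equation by X_{t-k} and take expectations. With theta_0 = psi_0 = 1 and psi_j the MA(infinity) weights, this gives
  gamma(k) - sum_i phi_i gamma(k-i) = c_k,
  c_k = sigma^2 * sum_{j=k..q} theta_j psi_{j-k}   (c_k = 0 for k > q),
using gamma(-m) = gamma(m).
Pure AR (q = 0): c_0 = sigma^2 = 3, c_k = 0 for k >= 1.
Equations for k = 0 and k = 1 (AR order 1):
  gamma(0) = phi_1 gamma(1) + c_0
  gamma(1) = phi_1 gamma(0) + c_1
Substituting the second into the first: gamma(0) (1 - phi_1^2) = c_0 + phi_1 c_1, so
  gamma(0) = c_0 / (1 - phi_1^2) = 3 / (1 - (0.711)^2) = 3 / 0.494479 = 6.066992.
  gamma(1) = phi_1 gamma(0) = (0.711)(6.066992) = 4.313631.
Therefore gamma(1) = 4.3136 (to 4 decimal places).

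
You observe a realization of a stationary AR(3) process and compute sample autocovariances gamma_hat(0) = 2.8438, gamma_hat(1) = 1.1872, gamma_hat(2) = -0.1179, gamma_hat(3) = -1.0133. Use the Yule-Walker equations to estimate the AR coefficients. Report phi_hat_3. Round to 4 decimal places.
\hat\phi_{3} = -0.2930

The Yule-Walker equations for an AR(p) process read, in matrix form,
  Gamma_p phi = r_p,   with   (Gamma_p)_{ij} = gamma(|i - j|),
                       (r_p)_i = gamma(i),   i,j = 1..p.
Substitute the sample gammas (Toeplitz matrix and right-hand side of size 3):
  Gamma_p = [[2.8438, 1.1872, -0.1179], [1.1872, 2.8438, 1.1872], [-0.1179, 1.1872, 2.8438]]
  r_p     = [1.1872, -0.1179, -1.0133]
Written out (R1..R3):
  (R1) 2.8438 phi_1 + 1.1872 phi_2 - 0.1179 phi_3 = 1.1872
  (R2) 1.1872 phi_1 + 2.8438 phi_2 + 1.1872 phi_3 = -0.1179
  (R3) -0.1179 phi_1 + 1.1872 phi_2 + 2.8438 phi_3 = -1.0133
Gaussian elimination:
  R2 <- R2 - (1.1872/2.8438) R1 = R2 - (0.41747) R1:  2.34818 phi_2 + 1.23642 phi_3 = -0.61352
  R3 <- R3 - (-0.1179/2.8438) R1 = R3 - (-0.041459) R1:  1.23642 phi_2 + 2.838912 phi_3 = -0.96408
  R3 <- R3 - (1.23642/2.34818) R2 = R3 - (0.526544) R2:  2.187883 phi_3 = -0.641035
Back-substitution:
  phi_hat_3 = -0.641035 / 2.187883 = -0.292993
  phi_hat_2 = (-0.61352 - (1.23642)(-0.292993)) / 2.34818 = -0.107001
  phi_hat_1 = (1.1872 - (1.1872)(-0.107001) - (-0.1179)(-0.292993)) / 2.8438 = 0.449992
So phi_hat = [0.4500, -0.1070, -0.2930].
Therefore phi_hat_3 = -0.2930.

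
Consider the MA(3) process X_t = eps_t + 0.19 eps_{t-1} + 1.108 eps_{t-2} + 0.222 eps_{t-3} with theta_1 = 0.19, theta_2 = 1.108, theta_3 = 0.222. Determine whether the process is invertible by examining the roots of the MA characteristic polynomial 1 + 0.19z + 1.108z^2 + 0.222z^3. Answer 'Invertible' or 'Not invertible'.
\text{Not invertible}

The MA(q) characteristic polynomial is P(z) = 1 + 0.19z + 1.108z^2 + 0.222z^3.
Invertibility requires all roots to lie outside the unit circle, i.e. |z| > 1 for every root.
Degree 3: look for a simple real root z0 first, then factor out (1 - z/z0) and solve the remaining quadratic.
Testing z0 = -5: P(-5) = 1 + (0.19)(-5) + (1.108)(-5)^2 + (0.222)(-5)^3
  = 1 + (-0.95) + (27.7) + (-27.75) = 0.  So z_0 = -5 is a root, |z_0| = 5.
Divide out the factor (1 + 0.2 z) = (1 - z/z0) (since 1/z0 = -0.2):
  P(z) = (1 + 0.2 z)(1 + (-0.01) z + (1.11) z^2)
  [check: z-coef -0.01 - (-0.2) = 0.19; z^2-coef 1.11 - (-0.2)(-0.01) = 1.108; z^3-coef -(-0.2)(1.11) = 0.222.]
Remaining roots from the quadratic factor 1 + (-0.01) z + (1.11) z^2:
  Set 1 + (-0.01) z + (1.11) z^2 = 0, i.e. a z^2 + b z + c = 0 with a = 1.11, b = -0.01, c = 1.
  Discriminant D = b^2 - 4ac = (-0.01)^2 - 4*(1.11)*1 = 0.0001 - (4.44) = -4.4399.
  D < 0, so the roots are the complex-conjugate pair z = (-b +/- i sqrt(-D)) / (2a) = 0.0045 +/- 0.9491i.
  For a conjugate pair |z|^2 = z * conj(z) = (product of roots) = c/a = 1/(1.11) = 0.900901, so |z| = sqrt(0.900901) = 0.9492 for both roots.
Moduli of all roots: 5.0000, 0.9492, 0.9492.
All moduli strictly greater than 1? No.
Verdict: Not invertible.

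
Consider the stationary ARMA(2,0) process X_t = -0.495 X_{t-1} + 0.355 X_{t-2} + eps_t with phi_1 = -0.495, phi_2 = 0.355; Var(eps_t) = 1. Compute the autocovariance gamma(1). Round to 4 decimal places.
\gamma(1) = -2.1363

Multiply the model equation by X_{t-k} and take expectations. With theta_0 = psi_0 = 1 and psi_j the MA(infinity) weights, this gives
  gamma(k) - sum_i phi_i gamma(k-i) = c_k,
  c_k = sigma^2 * sum_{j=k..q} theta_j psi_{j-k}   (c_k = 0 for k > q),
using gamma(-m) = gamma(m).
Pure AR (q = 0): c_0 = sigma^2 = 1, c_k = 0 for k >= 1.
Equations for k = 0, 1, 2 (AR order 2, c_2 = 0):
  (E0) gamma(0) = phi_1 gamma(1) + phi_2 gamma(2) + c_0
  (E1) gamma(1) = phi_1 gamma(0) + phi_2 gamma(1) + c_1
  (E2) gamma(2) = phi_1 gamma(1) + phi_2 gamma(0)
From (E1): gamma(1) = A gamma(0) + B with
  A = phi_1 / (1 - phi_2) = -0.495 / 0.645 = -0.767442,   B = c_1 / (1 - phi_2) = 0 / 0.645 = 0.
Insert (E2) into (E0): gamma(0) (1 - phi_2^2) = phi_1 (1 + phi_2) gamma(1) + c_0.
  phi_1 (1 + phi_2) = (-0.495)(1.355) = -0.670725,   1 - phi_2^2 = 0.873975.
Replace gamma(1) by A gamma(0) + B and collect gamma(0):
  gamma(0) [0.873975 - (-0.670725)(-0.767442)] = c_0 = 1
  gamma(0) * 0.359233 = 1
  gamma(0) = 1 / 0.359233 = 2.783712.
  gamma(1) = A gamma(0) = (-0.767442)(2.783712) = -2.136337.
Therefore gamma(1) = -2.1363 (to 4 decimal places).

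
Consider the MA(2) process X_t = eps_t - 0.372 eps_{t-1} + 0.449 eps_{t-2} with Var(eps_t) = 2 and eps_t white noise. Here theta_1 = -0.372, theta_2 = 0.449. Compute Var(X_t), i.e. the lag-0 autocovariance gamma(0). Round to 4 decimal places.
\gamma(0) = 2.6800

For an MA(q) process X_t = eps_t + sum_i theta_i eps_{t-i} with
Var(eps_t) = sigma^2, the variance is
  gamma(0) = sigma^2 * (1 + sum_i theta_i^2).
  sum_i theta_i^2 = (-0.372)^2 + (0.449)^2 = 0.138384 + 0.201601 = 0.339985.
  gamma(0) = 2 * (1 + 0.339985) = 2 * 1.339985 = 2.67997, which rounds to 2.6800.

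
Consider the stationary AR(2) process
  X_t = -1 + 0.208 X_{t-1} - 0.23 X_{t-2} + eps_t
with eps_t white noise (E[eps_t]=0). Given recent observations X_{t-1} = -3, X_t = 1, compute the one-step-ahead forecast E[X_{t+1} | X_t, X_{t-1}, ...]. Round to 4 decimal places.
E[X_{t+1} \mid \mathcal F_t] = -0.1020

For an AR(p) model X_t = c + sum_i phi_i X_{t-i} + eps_t, the
one-step-ahead conditional mean is
  E[X_{t+1} | X_t, ...] = c + sum_i phi_i X_{t+1-i}.
Substitute known values:
  E[X_{t+1} | ...] = -1 + (0.208) * (1) + (-0.23) * (-3)
                   = -0.1020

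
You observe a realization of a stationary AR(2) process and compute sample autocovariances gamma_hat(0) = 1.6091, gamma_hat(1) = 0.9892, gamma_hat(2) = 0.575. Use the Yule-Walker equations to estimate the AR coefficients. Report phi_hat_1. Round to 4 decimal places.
\hat\phi_{1} = 0.6351

The Yule-Walker equations for an AR(p) process read, in matrix form,
  Gamma_p phi = r_p,   with   (Gamma_p)_{ij} = gamma(|i - j|),
                       (r_p)_i = gamma(i),   i,j = 1..p.
Substitute the sample gammas (Toeplitz matrix and right-hand side of size 2):
  Gamma_p = [[1.6091, 0.9892], [0.9892, 1.6091]]
  r_p     = [0.9892, 0.575]
Written out:
  1.6091 phi_1 + 0.9892 phi_2 = 0.9892
  0.9892 phi_1 + 1.6091 phi_2 = 0.575
Solve by Cramer's rule:
  det = gamma(0)^2 - gamma(1)^2 = (1.6091)^2 - (0.9892)^2 = 2.58920281 - 0.97851664 = 1.61068617
  phi_hat_1 = [gamma(1) gamma(0) - gamma(1) gamma(2)] / det = [(0.9892)(1.6091) - (0.9892)(0.575)] / 1.61068617 = 1.02293172 / 1.61068617 = 0.6351
  phi_hat_2 = [gamma(0) gamma(2) - gamma(1)^2] / det = [(1.6091)(0.575) - (0.9892)^2] / 1.61068617 = -0.05328414 / 1.61068617 = -0.0331
So phi_hat = [0.6351, -0.0331].
Therefore phi_hat_1 = 0.6351.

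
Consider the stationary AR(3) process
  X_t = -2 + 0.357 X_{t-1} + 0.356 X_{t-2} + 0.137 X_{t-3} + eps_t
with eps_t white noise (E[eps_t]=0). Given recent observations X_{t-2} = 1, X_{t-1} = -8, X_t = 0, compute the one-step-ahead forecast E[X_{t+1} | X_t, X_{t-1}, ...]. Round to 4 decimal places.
E[X_{t+1} \mid \mathcal F_t] = -4.7110

For an AR(p) model X_t = c + sum_i phi_i X_{t-i} + eps_t, the
one-step-ahead conditional mean is
  E[X_{t+1} | X_t, ...] = c + sum_i phi_i X_{t+1-i}.
Substitute known values:
  E[X_{t+1} | ...] = -2 + (0.357) * (0) + (0.356) * (-8) + (0.137) * (1)
                   = -4.7110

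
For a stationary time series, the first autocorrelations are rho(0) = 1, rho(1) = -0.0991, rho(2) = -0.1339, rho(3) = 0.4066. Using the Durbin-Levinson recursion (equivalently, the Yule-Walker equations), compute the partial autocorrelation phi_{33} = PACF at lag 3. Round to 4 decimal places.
\phi_{33} = 0.3890

The PACF at lag k is phi_{kk}, the last component of the solution
to the Yule-Walker system G_k phi = r_k where
  (G_k)_{ij} = rho(|i - j|), (r_k)_i = rho(i), i,j = 1..k.
Equivalently, Durbin-Levinson gives phi_{kk} iteratively:
  phi_{11} = rho(1)
  phi_{kk} = [rho(k) - sum_{j=1..k-1} phi_{k-1,j} rho(k-j)]
            / [1 - sum_{j=1..k-1} phi_{k-1,j} rho(j)],
  phi_{k,j} = phi_{k-1,j} - phi_{kk} phi_{k-1,k-j},  j = 1..k-1.
Step k = 1:
  phi_11 = rho(1) = -0.0991.
Step k = 2:
  phi_22 = [rho(2) - phi_11 rho(1)] / [1 - phi_11 rho(1)] = [-0.1339 - (-0.0991)(-0.0991)] / [1 - (-0.0991)(-0.0991)]
         = -0.14372081 / 0.99017919 = -0.145146.
  Update: phi_21 = phi_11 - phi_22 phi_11 = -0.0991 - (-0.145146)(-0.0991) = -0.113484.
Step k = 3:
  phi_33 = [rho(3) - phi_21 rho(2) - phi_22 rho(1)] / [1 - phi_21 rho(1) - phi_22 rho(2)]
    numerator   = 0.4066 - (-0.113484)(-0.1339) - (-0.145146)(-0.0991) = 0.3770205
    denominator = 1 - (-0.113484)(-0.0991) - (-0.145146)(-0.1339) = 0.96931865
  phi_33 = 0.3770205 / 0.96931865 = 0.389.
Therefore phi_{33} = 0.3890.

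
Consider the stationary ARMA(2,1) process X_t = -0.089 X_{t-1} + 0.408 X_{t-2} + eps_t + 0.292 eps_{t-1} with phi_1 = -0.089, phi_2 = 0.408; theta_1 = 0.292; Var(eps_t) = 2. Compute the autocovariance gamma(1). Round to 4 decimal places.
\gamma(1) = 0.6184

Multiply the model equation by X_{t-k} and take expectations. With theta_0 = psi_0 = 1 and psi_j the MA(infinity) weights, this gives
  gamma(k) - sum_i phi_i gamma(k-i) = c_k,
  c_k = sigma^2 * sum_{j=k..q} theta_j psi_{j-k}   (c_k = 0 for k > q),
using gamma(-m) = gamma(m).
psi-weights needed (psi_j = theta_j + sum_i phi_i psi_{j-i}):
  psi_1 = theta_1 + phi_1 = 0.292 + (-0.089) = 0.203
Right-hand sides:
  c_0 = sigma^2 (1 + theta_1 psi_1) = 2 * (1 + (0.292)(0.203)) = 2 * 1.059276 = 2.118552
  c_1 = sigma^2 theta_1 = 2 * (0.292) = 0.584
  c_2 = 0
Equations for k = 0, 1, 2 (AR order 2, c_2 = 0):
  (E0) gamma(0) = phi_1 gamma(1) + phi_2 gamma(2) + c_0
  (E1) gamma(1) = phi_1 gamma(0) + phi_2 gamma(1) + c_1
  (E2) gamma(2) = phi_1 gamma(1) + phi_2 gamma(0)
From (E1): gamma(1) = A gamma(0) + B with
  A = phi_1 / (1 - phi_2) = -0.089 / 0.592 = -0.150338,   B = c_1 / (1 - phi_2) = 0.584 / 0.592 = 0.986486.
Insert (E2) into (E0): gamma(0) (1 - phi_2^2) = phi_1 (1 + phi_2) gamma(1) + c_0.
  phi_1 (1 + phi_2) = (-0.089)(1.408) = -0.125312,   1 - phi_2^2 = 0.833536.
Replace gamma(1) by A gamma(0) + B and collect gamma(0):
  gamma(0) [0.833536 - (-0.125312)(-0.150338)] = (-0.125312)(0.986486) + 2.118552
  gamma(0) * 0.814697 = 1.994933
  gamma(0) = 1.994933 / 0.814697 = 2.448682.
  gamma(1) = A gamma(0) + B = (-0.150338)(2.448682) + (0.986486) = 0.618357.
Therefore gamma(1) = 0.6184 (to 4 decimal places).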